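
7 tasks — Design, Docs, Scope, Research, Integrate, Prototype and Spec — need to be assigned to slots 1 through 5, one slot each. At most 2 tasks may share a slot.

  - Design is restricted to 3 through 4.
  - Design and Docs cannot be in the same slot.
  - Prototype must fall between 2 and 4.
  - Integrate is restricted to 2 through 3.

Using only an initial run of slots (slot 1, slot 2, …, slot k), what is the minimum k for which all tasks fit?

4 slots

With at most 2 per slot and 7 tasks, at least 4 slots are needed.
Design can't be placed before 3, so the schedule must run through at least slot 3.
4 works (last occupied slot: 4): for example Design -> 3, Spec -> 4, Docs -> 1, Scope -> 1, Research -> 3, Prototype -> 2, Integrate -> 2.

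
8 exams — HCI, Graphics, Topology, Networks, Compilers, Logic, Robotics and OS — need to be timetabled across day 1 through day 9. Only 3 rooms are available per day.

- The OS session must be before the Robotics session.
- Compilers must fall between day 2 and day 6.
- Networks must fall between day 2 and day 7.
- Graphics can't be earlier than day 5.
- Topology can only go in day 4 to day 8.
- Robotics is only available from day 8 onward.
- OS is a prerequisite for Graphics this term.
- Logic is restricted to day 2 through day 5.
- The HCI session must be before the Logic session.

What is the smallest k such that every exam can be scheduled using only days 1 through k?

8

The precedence chain requires at least 2 distinct days.
With at most 3 per day and 8 exams, at least 3 days are needed.
Robotics can't be placed before day 8, so the schedule must run through at least day 8.
8 works (last occupied day: day 8): for example OS -> day 1; Compilers -> day 2; HCI -> day 1; Topology -> day 4; Graphics -> day 5; Robotics -> day 8; Logic -> day 2; Networks -> day 2.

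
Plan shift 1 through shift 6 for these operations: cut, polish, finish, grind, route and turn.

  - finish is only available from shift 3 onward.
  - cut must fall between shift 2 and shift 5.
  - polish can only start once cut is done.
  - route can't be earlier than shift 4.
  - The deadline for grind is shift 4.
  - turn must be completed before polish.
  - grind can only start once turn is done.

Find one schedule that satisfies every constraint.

polish in shift 3, cut in shift 2, turn in shift 1, finish in shift 3, grind in shift 2, route in shift 4

Checking: turn(shift 1) before grind(shift 2); turn(shift 1) before polish(shift 3); cut(shift 2) before polish(shift 3); grind=shift 2 in [shift 1,shift 4]; route=shift 4 in [shift 4,shift 6]; finish=shift 3 in [shift 3,shift 6]; cut=shift 2 in [shift 2,shift 5].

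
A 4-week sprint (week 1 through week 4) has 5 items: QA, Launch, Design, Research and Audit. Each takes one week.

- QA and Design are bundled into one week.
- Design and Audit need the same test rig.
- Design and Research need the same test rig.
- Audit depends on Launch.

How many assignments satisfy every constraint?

Splitting on QA: it can be week 1 (18), week 2 (15), week 3 (12), week 4 (9). Listing each branch's schedules as (Launch, Design, Research, Audit) by week number:
QA=week 1: (1,1,2,2) (1,1,2,3) (1,1,2,4) (1,1,3,2) (1,1,3,3) (1,1,3,4) (1,1,4,2) (1,1,4,3) (1,1,4,4) (2,1,2,3) (2,1,2,4) (2,1,3,3) (2,1,3,4) (2,1,4,3) (2,1,4,4) (3,1,2,4) (3,1,3,4) (3,1,4,4) — 18.
QA=week 2: (1,2,1,3) (1,2,1,4) (1,2,3,3) (1,2,3,4) (1,2,4,3) (1,2,4,4) (2,2,1,3) (2,2,1,4) (2,2,3,3) (2,2,3,4) (2,2,4,3) (2,2,4,4) (3,2,1,4) (3,2,3,4) (3,2,4,4) — 15.
QA=week 3: (1,3,1,2) (1,3,1,4) (1,3,2,2) (1,3,2,4) (1,3,4,2) (1,3,4,4) (2,3,1,4) (2,3,2,4) (2,3,4,4) (3,3,1,4) (3,3,2,4) (3,3,4,4) — 12.
QA=week 4: (1,4,1,2) (1,4,1,3) (1,4,2,2) (1,4,2,3) (1,4,3,2) (1,4,3,3) (2,4,1,3) (2,4,2,3) (2,4,3,3) — 9.
Summing: 18 + 15 + 12 + 9 = 54.

54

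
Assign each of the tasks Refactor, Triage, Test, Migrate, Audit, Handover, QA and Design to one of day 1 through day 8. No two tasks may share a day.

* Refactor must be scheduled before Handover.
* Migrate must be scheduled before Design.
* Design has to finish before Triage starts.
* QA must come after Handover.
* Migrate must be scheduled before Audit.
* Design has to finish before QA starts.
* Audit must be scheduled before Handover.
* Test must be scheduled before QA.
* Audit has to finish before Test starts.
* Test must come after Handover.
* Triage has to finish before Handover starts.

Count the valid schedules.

15

Splitting on Refactor: it can be day 1 (3), day 2 (3), day 3 (3), day 4 (3), day 5 (3). Listing each branch's schedules as (Triage, Test, Migrate, Audit, Handover, QA, Design) by day number:
Refactor=day 1: (4,7,2,5,6,8,3) (5,7,2,3,6,8,4) (5,7,2,4,6,8,3) — 3.
Refactor=day 2: (4,7,1,5,6,8,3) (5,7,1,3,6,8,4) (5,7,1,4,6,8,3) — 3.
Refactor=day 3: (4,7,1,5,6,8,2) (5,7,1,2,6,8,4) (5,7,1,4,6,8,2) — 3.
Refactor=day 4: (3,7,1,5,6,8,2) (5,7,1,2,6,8,3) (5,7,1,3,6,8,2) — 3.
Refactor=day 5: (3,7,1,4,6,8,2) (4,7,1,2,6,8,3) (4,7,1,3,6,8,2) — 3.
Summing: 3 + 3 + 3 + 3 + 3 = 15.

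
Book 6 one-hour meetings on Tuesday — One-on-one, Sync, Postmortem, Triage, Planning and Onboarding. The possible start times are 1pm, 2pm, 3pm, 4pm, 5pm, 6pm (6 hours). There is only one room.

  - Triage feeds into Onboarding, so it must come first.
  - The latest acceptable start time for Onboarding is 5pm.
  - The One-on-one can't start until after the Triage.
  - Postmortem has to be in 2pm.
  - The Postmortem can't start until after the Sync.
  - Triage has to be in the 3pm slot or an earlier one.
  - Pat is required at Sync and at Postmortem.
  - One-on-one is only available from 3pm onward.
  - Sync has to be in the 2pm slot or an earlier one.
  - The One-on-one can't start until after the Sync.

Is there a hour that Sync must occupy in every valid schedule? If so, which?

Sync's window is 1pm–2pm.
Postmortem is fixed at 2pm, and Sync can't share a hour with Postmortem.
So Sync must be 1pm.

1pm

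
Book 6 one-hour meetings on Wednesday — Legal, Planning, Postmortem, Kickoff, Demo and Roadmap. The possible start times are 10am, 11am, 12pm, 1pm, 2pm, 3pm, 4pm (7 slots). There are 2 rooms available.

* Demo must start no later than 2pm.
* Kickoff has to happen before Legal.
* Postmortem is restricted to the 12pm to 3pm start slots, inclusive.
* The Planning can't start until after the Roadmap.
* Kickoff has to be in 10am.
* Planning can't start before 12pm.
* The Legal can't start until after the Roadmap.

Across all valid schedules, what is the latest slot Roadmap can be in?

3pm

Downstream work caps Roadmap at 3pm.
Roadmap at 3pm is achievable: Kickoff in 10am; Planning in 4pm; Legal in 4pm; Demo in 10am; Roadmap in 3pm; Postmortem in 12pm.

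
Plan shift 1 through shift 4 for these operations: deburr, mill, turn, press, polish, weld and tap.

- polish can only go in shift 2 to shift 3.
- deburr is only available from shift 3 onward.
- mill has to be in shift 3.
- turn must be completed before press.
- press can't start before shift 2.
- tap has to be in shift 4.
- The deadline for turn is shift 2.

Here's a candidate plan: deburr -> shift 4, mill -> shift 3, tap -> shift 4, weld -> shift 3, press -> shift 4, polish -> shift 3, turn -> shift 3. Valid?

No — it violates: The deadline for turn is shift 2

tap has to be in shift 4 — holds.
press can't start before shift 2 — holds.
mill has to be in shift 3 — holds.
deburr is only available from shift 3 onward — holds.
The deadline for turn is shift 2 — violated.
turn must be completed before press — holds.
polish can only go in shift 2 to shift 3 — holds.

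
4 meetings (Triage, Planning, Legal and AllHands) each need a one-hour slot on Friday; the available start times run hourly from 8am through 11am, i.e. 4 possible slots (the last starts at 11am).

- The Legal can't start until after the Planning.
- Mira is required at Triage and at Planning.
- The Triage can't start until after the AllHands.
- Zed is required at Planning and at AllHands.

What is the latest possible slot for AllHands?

Downstream work caps AllHands at 10am.
AllHands at 10am is achievable: AllHands in 10am; Legal in 9am; Planning in 8am; Triage in 11am.

10am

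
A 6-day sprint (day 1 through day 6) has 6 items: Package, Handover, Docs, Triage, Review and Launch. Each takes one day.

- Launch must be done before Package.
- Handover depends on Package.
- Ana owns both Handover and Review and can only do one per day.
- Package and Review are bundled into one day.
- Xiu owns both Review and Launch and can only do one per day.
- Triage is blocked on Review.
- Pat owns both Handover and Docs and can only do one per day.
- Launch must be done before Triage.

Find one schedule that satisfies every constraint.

Package=day 2, Docs=day 1, Triage=day 3, Handover=day 3, Launch=day 1, Review=day 2

Checking: Launch(day 1) before Triage(day 3); Review(day 2) before Triage(day 3); Launch(day 1) before Package(day 2); Package(day 2) before Handover(day 3); Handover(day 3) != Docs(day 1); Handover(day 3) != Review(day 2); Review(day 2) != Launch(day 1); Package = Review = day 2.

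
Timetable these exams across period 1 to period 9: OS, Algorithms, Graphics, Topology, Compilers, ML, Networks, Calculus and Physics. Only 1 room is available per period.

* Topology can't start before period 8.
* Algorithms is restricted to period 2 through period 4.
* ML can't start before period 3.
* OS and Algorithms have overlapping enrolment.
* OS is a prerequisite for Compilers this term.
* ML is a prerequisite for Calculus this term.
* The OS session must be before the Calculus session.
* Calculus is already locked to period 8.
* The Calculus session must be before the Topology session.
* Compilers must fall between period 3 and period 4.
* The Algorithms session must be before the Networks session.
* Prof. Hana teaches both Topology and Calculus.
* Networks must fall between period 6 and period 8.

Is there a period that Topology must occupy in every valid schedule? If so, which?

period 9

Topology's window is period 8–period 9.
Calculus is fixed at period 8, and Topology can't share a period with Calculus.
So Topology must be period 9.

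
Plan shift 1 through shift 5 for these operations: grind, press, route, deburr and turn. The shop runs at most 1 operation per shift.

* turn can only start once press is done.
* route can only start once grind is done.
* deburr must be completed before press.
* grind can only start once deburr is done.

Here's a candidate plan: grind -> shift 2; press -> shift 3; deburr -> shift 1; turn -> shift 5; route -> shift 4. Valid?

deburr must be completed before press — holds.
The shop runs at most 1 operation per shift — holds.
grind can only start once deburr is done — holds.
route can only start once grind is done — holds.
turn can only start once press is done — holds.

Valid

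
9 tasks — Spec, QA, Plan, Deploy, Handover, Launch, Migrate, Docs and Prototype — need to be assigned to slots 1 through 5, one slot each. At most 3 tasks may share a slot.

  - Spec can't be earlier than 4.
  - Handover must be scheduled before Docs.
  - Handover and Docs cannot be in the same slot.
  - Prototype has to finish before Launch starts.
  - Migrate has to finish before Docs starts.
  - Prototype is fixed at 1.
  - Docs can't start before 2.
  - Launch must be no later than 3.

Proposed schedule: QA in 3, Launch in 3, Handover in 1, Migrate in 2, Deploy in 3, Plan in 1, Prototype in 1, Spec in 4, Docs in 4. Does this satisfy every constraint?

Valid

At most 3 tasks may share a slot — holds.
Prototype is fixed at 1 — holds.
Handover and Docs cannot be in the same slot — holds.
Migrate has to finish before Docs starts — holds.
Launch must be no later than 3 — holds.
Docs can't start before 2 — holds.
Prototype has to finish before Launch starts — holds.
Spec can't be earlier than 4 — holds.
Handover must be scheduled before Docs — holds.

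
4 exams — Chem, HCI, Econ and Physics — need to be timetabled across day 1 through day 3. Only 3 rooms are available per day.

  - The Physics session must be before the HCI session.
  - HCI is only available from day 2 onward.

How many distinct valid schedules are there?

27

Splitting on Chem: it can be day 1 (9), day 2 (9), day 3 (9). Listing each branch's schedules as (HCI, Econ, Physics) by day number:
Chem=day 1: (2,1,1) (2,2,1) (2,3,1) (3,1,1) (3,1,2) (3,2,1) (3,2,2) (3,3,1) (3,3,2) — 9.
Chem=day 2: (2,1,1) (2,2,1) (2,3,1) (3,1,1) (3,1,2) (3,2,1) (3,2,2) (3,3,1) (3,3,2) — 9.
Chem=day 3: (2,1,1) (2,2,1) (2,3,1) (3,1,1) (3,1,2) (3,2,1) (3,2,2) (3,3,1) (3,3,2) — 9.
Summing: 9 + 9 + 9 = 27.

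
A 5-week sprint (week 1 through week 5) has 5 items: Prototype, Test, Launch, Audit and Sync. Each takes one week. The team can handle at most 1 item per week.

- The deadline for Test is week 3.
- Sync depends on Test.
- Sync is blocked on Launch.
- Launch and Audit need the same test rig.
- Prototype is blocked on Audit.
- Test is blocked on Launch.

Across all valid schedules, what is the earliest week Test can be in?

Precedence pushes Test to at least week 2; Test's own window allows nothing later than week 3.
Test at week 2 is achievable: Launch=week 1; Test=week 2; Sync=week 3; Prototype=week 5; Audit=week 4.

week 2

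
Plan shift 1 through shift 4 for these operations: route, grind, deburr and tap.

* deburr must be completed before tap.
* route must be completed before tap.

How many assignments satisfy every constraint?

56

Splitting on route: it can be shift 1 (24), shift 2 (20), shift 3 (12). Listing each branch's schedules as (grind, deburr, tap) by shift number:
route=shift 1: (1,1,2) (1,1,3) (1,1,4) (1,2,3) (1,2,4) (1,3,4) (2,1,2) (2,1,3) (2,1,4) (2,2,3) (2,2,4) (2,3,4) (3,1,2) (3,1,3) (3,1,4) (3,2,3) (3,2,4) (3,3,4) (4,1,2) (4,1,3) (4,1,4) (4,2,3) (4,2,4) (4,3,4) — 24.
route=shift 2: (1,1,3) (1,1,4) (1,2,3) (1,2,4) (1,3,4) (2,1,3) (2,1,4) (2,2,3) (2,2,4) (2,3,4) (3,1,3) (3,1,4) (3,2,3) (3,2,4) (3,3,4) (4,1,3) (4,1,4) (4,2,3) (4,2,4) (4,3,4) — 20.
route=shift 3: (1,1,4) (1,2,4) (1,3,4) (2,1,4) (2,2,4) (2,3,4) (3,1,4) (3,2,4) (3,3,4) (4,1,4) (4,2,4) (4,3,4) — 12.
Summing: 24 + 20 + 12 = 56.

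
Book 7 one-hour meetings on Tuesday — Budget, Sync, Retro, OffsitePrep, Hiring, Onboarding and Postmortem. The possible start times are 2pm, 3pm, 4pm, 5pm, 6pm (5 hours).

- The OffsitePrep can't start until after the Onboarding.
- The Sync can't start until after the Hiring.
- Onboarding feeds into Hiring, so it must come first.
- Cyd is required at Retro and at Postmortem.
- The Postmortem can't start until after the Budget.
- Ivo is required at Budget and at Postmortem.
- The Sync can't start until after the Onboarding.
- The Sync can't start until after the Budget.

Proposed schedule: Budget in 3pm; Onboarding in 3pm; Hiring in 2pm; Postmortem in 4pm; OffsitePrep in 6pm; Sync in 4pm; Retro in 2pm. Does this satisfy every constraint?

Invalid. Onboarding feeds into Hiring, so it must come first.

The Sync can't start until after the Onboarding — holds.
The Sync can't start until after the Budget — holds.
Cyd is required at Retro and at Postmortem — holds.
Onboarding feeds into Hiring, so it must come first — violated.
The Sync can't start until after the Hiring — holds.
The Postmortem can't start until after the Budget — holds.
The OffsitePrep can't start until after the Onboarding — holds.
Ivo is required at Budget and at Postmortem — holds.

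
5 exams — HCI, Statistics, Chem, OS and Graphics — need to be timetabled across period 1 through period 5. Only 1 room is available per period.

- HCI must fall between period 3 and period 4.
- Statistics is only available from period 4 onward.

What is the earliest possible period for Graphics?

Graphics at period 1 is achievable: HCI -> period 3; Statistics -> period 4; Graphics -> period 1; OS -> period 5; Chem -> period 2.

period 1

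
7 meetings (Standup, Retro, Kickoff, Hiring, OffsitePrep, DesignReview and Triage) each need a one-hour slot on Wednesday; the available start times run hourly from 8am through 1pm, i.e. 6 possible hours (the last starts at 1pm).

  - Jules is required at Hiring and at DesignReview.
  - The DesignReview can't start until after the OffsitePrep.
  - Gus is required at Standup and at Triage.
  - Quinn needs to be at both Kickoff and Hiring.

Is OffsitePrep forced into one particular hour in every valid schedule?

OffsitePrep can be 8am (e.g. OffsitePrep -> 8am, Hiring -> 10am, DesignReview -> 9am, Kickoff -> 8am, Triage -> 9am, Standup -> 8am, Retro -> 8am) or 9am (e.g. Kickoff in 8am; OffsitePrep in 9am; Hiring in 9am; Triage in 9am; DesignReview in 10am; Standup in 8am; Retro in 8am).

No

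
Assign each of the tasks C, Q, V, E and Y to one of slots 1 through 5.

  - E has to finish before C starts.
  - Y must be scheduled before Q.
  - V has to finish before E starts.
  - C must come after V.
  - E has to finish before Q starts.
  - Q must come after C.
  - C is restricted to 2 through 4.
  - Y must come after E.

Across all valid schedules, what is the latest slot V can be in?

2

Downstream work caps V at 2.
V at 2 is achievable: Q in 5; E in 3; C in 4; V in 2; Y in 4.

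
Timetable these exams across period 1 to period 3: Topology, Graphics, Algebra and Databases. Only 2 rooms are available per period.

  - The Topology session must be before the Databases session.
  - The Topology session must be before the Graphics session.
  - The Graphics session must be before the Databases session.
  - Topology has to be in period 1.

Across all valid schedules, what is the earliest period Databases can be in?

period 3

Precedence pushes Databases to at least period 3.
Databases at period 3 is achievable: Algebra -> period 1, Topology -> period 1, Graphics -> period 2, Databases -> period 3.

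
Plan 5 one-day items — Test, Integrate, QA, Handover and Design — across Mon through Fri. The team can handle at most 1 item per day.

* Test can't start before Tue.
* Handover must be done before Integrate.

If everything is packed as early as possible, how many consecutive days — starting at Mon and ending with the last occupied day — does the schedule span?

The precedence chain requires at least 2 distinct days.
With at most 1 per day and 5 tasks, at least 5 days are needed.
5 works (last occupied day: Fri): for example QA in Thu; Design in Fri; Integrate in Wed; Handover in Mon; Test in Tue.

5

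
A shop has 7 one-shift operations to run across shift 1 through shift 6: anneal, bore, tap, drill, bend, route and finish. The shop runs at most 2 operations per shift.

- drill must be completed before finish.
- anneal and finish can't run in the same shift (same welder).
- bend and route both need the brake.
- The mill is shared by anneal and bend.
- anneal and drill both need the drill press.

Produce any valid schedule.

tap in shift 2, bend in shift 4, route in shift 3, drill in shift 1, finish in shift 2, anneal in shift 3, bore in shift 1

Checking: drill(shift 1) before finish(shift 2); anneal(shift 3) != drill(shift 1); bend(shift 4) != route(shift 3); anneal(shift 3) != bend(shift 4); anneal(shift 3) != finish(shift 2); max 2 per shift (cap 2).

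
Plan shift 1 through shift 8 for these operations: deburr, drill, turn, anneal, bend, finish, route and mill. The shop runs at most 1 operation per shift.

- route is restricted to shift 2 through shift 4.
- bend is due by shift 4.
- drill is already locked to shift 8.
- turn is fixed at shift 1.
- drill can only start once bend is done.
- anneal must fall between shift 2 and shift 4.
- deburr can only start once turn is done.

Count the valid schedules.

36

Splitting on deburr: it can be shift 5 (12), shift 6 (12), shift 7 (12). Listing each branch's schedules as (drill, turn, anneal, bend, finish, route, mill) by shift number:
deburr=shift 5: (8,1,2,3,6,4,7) (8,1,2,3,7,4,6) (8,1,2,4,6,3,7) (8,1,2,4,7,3,6) (8,1,3,2,6,4,7) (8,1,3,2,7,4,6) (8,1,3,4,6,2,7) (8,1,3,4,7,2,6) (8,1,4,2,6,3,7) (8,1,4,2,7,3,6) (8,1,4,3,6,2,7) (8,1,4,3,7,2,6) — 12.
deburr=shift 6: (8,1,2,3,5,4,7) (8,1,2,3,7,4,5) (8,1,2,4,5,3,7) (8,1,2,4,7,3,5) (8,1,3,2,5,4,7) (8,1,3,2,7,4,5) (8,1,3,4,5,2,7) (8,1,3,4,7,2,5) (8,1,4,2,5,3,7) (8,1,4,2,7,3,5) (8,1,4,3,5,2,7) (8,1,4,3,7,2,5) — 12.
deburr=shift 7: (8,1,2,3,5,4,6) (8,1,2,3,6,4,5) (8,1,2,4,5,3,6) (8,1,2,4,6,3,5) (8,1,3,2,5,4,6) (8,1,3,2,6,4,5) (8,1,3,4,5,2,6) (8,1,3,4,6,2,5) (8,1,4,2,5,3,6) (8,1,4,2,6,3,5) (8,1,4,3,5,2,6) (8,1,4,3,6,2,5) — 12.
Summing: 12 + 12 + 12 = 36.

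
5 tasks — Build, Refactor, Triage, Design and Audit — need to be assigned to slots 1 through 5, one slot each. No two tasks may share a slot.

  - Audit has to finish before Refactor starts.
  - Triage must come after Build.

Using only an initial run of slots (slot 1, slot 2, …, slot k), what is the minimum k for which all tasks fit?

5

The precedence chain requires at least 2 distinct slots.
With at most 1 per slot and 5 tasks, at least 5 slots are needed.
5 works (last occupied slot: 5): for example Build=1, Refactor=3, Audit=2, Design=5, Triage=4.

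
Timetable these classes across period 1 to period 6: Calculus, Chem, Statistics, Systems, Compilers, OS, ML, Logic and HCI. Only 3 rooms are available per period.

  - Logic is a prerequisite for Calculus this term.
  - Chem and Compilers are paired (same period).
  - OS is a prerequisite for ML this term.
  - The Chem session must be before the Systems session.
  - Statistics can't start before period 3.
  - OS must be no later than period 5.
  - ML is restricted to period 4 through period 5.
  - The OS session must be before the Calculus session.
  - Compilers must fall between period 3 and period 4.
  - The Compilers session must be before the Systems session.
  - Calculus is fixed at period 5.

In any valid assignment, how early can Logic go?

Downstream work caps Logic at period 4.
Logic at period 1 is achievable: HCI=period 1; Systems=period 4; Logic=period 1; Calculus=period 5; OS=period 1; Chem=period 3; Compilers=period 3; ML=period 4; Statistics=period 3.

period 1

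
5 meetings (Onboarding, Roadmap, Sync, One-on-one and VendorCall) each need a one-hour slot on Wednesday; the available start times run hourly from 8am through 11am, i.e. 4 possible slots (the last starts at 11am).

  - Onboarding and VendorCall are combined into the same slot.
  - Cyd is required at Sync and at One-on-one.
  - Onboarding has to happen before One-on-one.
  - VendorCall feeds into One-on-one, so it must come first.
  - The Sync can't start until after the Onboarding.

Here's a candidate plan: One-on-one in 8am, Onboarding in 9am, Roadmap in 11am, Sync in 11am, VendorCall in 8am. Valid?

Onboarding has to happen before One-on-one — violated.
Onboarding and VendorCall are combined into the same slot — violated.
Cyd is required at Sync and at One-on-one — holds.
The Sync can't start until after the Onboarding — holds.
VendorCall feeds into One-on-one, so it must come first — violated.

Invalid. Onboarding has to happen before One-on-one.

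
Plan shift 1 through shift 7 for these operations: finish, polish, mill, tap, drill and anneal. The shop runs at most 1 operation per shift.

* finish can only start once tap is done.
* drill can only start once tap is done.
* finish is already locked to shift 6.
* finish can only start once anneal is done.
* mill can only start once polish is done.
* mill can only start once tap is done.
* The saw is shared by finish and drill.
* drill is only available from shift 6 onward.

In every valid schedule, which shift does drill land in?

shift 7

drill's window is shift 6–shift 7.
finish is fixed at shift 6, and drill can't share a shift with finish.
So drill must be shift 7.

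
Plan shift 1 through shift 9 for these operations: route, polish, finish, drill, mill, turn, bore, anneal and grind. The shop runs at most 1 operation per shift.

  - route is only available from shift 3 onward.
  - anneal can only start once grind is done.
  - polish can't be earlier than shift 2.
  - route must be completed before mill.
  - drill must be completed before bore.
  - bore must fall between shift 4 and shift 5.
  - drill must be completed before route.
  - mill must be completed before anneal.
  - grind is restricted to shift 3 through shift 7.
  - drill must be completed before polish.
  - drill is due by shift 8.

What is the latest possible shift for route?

Route is available from shift 3; downstream work caps route at shift 7.
route at shift 7 is achievable: mill -> shift 8, turn -> shift 6, drill -> shift 1, polish -> shift 2, finish -> shift 5, bore -> shift 4, grind -> shift 3, anneal -> shift 9, route -> shift 7.

shift 7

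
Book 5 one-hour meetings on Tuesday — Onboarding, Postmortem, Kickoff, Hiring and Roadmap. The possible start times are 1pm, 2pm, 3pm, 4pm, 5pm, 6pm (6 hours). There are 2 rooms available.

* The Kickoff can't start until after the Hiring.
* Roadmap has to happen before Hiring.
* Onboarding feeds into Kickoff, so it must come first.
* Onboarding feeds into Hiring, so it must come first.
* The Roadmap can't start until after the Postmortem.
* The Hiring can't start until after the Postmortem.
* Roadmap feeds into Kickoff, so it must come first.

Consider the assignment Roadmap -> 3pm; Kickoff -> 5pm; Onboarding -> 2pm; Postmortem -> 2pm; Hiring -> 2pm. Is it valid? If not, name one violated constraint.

Roadmap feeds into Kickoff, so it must come first — holds.
The Kickoff can't start until after the Hiring — holds.
The Roadmap can't start until after the Postmortem — holds.
There are 2 rooms available — violated.
The Hiring can't start until after the Postmortem — violated.
Onboarding feeds into Kickoff, so it must come first — holds.
Roadmap has to happen before Hiring — violated.
Onboarding feeds into Hiring, so it must come first — violated.

Invalid. There are 2 rooms available.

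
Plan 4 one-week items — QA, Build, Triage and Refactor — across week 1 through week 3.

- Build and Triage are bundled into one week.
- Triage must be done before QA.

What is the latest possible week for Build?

Build must be in the same week as Triage, which can't be after week 2, so Build is at most week 2.
Build at week 2 is achievable: Build=week 2, Refactor=week 1, QA=week 3, Triage=week 2.

week 2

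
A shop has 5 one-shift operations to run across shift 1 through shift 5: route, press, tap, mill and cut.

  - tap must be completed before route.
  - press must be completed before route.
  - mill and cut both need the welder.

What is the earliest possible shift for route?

shift 2

Precedence pushes route to at least shift 2.
route at shift 2 is achievable: tap in shift 1, press in shift 1, route in shift 2, mill in shift 1, cut in shift 2.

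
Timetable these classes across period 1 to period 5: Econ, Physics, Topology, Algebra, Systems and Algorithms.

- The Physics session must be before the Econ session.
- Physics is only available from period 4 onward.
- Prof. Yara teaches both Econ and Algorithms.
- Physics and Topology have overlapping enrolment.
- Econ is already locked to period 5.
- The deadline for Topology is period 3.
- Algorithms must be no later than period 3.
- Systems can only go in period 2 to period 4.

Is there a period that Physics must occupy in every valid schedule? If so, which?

Physics is available from period 4; downstream work caps Physics at period 4.
So Physics is pinned to period 4.

period 4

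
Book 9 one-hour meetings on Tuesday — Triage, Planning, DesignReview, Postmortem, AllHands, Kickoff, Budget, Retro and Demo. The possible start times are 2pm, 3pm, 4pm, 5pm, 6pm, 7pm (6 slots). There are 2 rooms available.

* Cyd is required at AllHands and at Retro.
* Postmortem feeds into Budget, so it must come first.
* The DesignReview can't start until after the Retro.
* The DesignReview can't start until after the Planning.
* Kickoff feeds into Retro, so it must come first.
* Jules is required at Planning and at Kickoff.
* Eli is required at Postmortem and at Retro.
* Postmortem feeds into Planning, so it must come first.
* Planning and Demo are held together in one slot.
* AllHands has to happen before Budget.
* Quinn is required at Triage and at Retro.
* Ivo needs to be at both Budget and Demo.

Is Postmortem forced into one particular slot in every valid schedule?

No

Postmortem can be 2pm (e.g. DesignReview=5pm; Retro=4pm; Demo=3pm; Triage=6pm; Planning=3pm; Budget=6pm; Kickoff=2pm; AllHands=5pm; Postmortem=2pm) or 3pm (e.g. Budget=5pm, Retro=5pm, Planning=4pm, Postmortem=3pm, AllHands=2pm, Demo=4pm, DesignReview=6pm, Kickoff=2pm, Triage=3pm).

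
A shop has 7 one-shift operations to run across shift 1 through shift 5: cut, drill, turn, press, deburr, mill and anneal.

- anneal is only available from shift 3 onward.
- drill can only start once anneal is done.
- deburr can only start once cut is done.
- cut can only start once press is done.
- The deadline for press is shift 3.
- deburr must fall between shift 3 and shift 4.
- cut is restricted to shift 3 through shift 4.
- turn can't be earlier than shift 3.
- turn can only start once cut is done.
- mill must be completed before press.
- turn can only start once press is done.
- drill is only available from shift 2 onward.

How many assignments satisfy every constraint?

Splitting on drill: it can be shift 4 (2), shift 5 (4). Listing each branch's schedules as (cut, turn, press, deburr, mill, anneal) by shift number:
drill=shift 4: (3,4,2,4,1,3) (3,5,2,4,1,3) — 2.
drill=shift 5: (3,4,2,4,1,3) (3,4,2,4,1,4) (3,5,2,4,1,3) (3,5,2,4,1,4) — 4.
Summing: 2 + 4 = 6.

6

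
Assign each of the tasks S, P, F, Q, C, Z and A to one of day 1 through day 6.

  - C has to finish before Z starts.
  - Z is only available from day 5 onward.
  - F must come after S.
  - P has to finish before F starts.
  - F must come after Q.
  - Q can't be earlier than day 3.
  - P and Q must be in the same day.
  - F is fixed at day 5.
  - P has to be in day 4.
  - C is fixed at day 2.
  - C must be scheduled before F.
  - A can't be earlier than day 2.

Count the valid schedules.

40

Splitting on S: it can be day 1 (10), day 2 (10), day 3 (10), day 4 (10). Listing each branch's schedules as (P, F, Q, C, Z, A) by day number:
S=day 1: (4,5,4,2,5,2) (4,5,4,2,5,3) (4,5,4,2,5,4) (4,5,4,2,5,5) (4,5,4,2,5,6) (4,5,4,2,6,2) (4,5,4,2,6,3) (4,5,4,2,6,4) (4,5,4,2,6,5) (4,5,4,2,6,6) — 10.
S=day 2: (4,5,4,2,5,2) (4,5,4,2,5,3) (4,5,4,2,5,4) (4,5,4,2,5,5) (4,5,4,2,5,6) (4,5,4,2,6,2) (4,5,4,2,6,3) (4,5,4,2,6,4) (4,5,4,2,6,5) (4,5,4,2,6,6) — 10.
S=day 3: (4,5,4,2,5,2) (4,5,4,2,5,3) (4,5,4,2,5,4) (4,5,4,2,5,5) (4,5,4,2,5,6) (4,5,4,2,6,2) (4,5,4,2,6,3) (4,5,4,2,6,4) (4,5,4,2,6,5) (4,5,4,2,6,6) — 10.
S=day 4: (4,5,4,2,5,2) (4,5,4,2,5,3) (4,5,4,2,5,4) (4,5,4,2,5,5) (4,5,4,2,5,6) (4,5,4,2,6,2) (4,5,4,2,6,3) (4,5,4,2,6,4) (4,5,4,2,6,5) (4,5,4,2,6,6) — 10.
Summing: 10 + 10 + 10 + 10 = 40.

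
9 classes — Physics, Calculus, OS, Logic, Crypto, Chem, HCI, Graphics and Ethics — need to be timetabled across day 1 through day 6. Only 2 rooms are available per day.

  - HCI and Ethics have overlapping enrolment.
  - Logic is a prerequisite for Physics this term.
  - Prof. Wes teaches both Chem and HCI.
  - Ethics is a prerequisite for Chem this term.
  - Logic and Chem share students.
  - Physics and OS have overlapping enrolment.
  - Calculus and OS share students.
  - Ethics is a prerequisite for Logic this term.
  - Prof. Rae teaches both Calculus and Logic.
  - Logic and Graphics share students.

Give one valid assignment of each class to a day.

Graphics in day 5, HCI in day 4, Crypto in day 4, Logic in day 2, Physics in day 3, Ethics in day 1, OS in day 2, Chem in day 3, Calculus in day 1

Checking: Ethics(day 1) before Logic(day 2); Logic(day 2) before Physics(day 3); Ethics(day 1) before Chem(day 3); Chem(day 3) != HCI(day 4); Calculus(day 1) != Logic(day 2); Calculus(day 1) != OS(day 2); HCI(day 4) != Ethics(day 1); Logic(day 2) != Graphics(day 5); Logic(day 2) != Chem(day 3); Physics(day 3) != OS(day 2); max 2 per day (cap 2).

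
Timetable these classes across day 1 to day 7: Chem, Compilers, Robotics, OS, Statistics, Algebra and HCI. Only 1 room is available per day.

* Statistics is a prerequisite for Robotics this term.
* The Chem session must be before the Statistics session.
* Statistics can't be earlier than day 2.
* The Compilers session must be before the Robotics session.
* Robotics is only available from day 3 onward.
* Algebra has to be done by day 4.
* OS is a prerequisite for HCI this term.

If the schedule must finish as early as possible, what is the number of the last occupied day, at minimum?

The precedence chain requires at least 3 distinct days.
With at most 1 per day and 7 classes, at least 7 days are needed.
7 works (last occupied day: day 7): for example Robotics -> day 5; HCI -> day 7; Compilers -> day 4; Chem -> day 2; OS -> day 6; Statistics -> day 3; Algebra -> day 1.

day 7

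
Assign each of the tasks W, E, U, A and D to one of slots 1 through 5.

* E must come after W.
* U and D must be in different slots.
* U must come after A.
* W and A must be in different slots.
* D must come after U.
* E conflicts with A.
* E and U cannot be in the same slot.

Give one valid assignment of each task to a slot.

A in 1; E in 3; W in 2; D in 3; U in 2

Checking: U(2) before D(3); A(1) before U(2); W(2) before E(3); E(3) != U(2); U(2) != D(3); E(3) != A(1); W(2) != A(1).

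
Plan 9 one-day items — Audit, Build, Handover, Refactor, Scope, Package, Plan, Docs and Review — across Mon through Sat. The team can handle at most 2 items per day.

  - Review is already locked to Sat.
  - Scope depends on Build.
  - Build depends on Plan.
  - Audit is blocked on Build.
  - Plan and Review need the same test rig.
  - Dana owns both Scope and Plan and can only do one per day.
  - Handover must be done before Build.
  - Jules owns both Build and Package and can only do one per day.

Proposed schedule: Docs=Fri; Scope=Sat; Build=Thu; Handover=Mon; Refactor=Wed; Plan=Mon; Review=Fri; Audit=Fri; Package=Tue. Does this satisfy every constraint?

Dana owns both Scope and Plan and can only do one per day — holds.
Plan and Review need the same test rig — holds.
Scope depends on Build — holds.
The team can handle at most 2 items per day — violated.
Build depends on Plan — holds.
Handover must be done before Build — holds.
Audit is blocked on Build — holds.
Jules owns both Build and Package and can only do one per day — holds.
Review is already locked to Sat — violated.

No — it violates: Review is already locked to Sat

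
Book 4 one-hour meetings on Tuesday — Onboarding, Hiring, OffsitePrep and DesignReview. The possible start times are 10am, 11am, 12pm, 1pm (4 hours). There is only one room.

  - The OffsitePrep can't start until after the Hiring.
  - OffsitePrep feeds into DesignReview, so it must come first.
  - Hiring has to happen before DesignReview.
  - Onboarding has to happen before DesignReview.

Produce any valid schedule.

Hiring -> 10am; OffsitePrep -> 11am; Onboarding -> 12pm; DesignReview -> 1pm

Checking: Hiring(10am) before DesignReview(1pm); Onboarding(12pm) before DesignReview(1pm); OffsitePrep(11am) before DesignReview(1pm); Hiring(10am) before OffsitePrep(11am); max 1 per hour (cap 1).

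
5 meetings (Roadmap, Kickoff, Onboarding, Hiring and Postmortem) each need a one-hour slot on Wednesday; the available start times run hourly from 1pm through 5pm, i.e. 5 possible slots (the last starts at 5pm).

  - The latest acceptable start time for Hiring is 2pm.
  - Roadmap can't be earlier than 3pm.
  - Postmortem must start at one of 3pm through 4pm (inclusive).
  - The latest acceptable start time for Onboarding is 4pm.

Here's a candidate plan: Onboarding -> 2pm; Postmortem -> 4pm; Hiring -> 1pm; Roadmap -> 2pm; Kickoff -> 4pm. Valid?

No — it violates: Roadmap can't be earlier than 3pm

Roadmap can't be earlier than 3pm — violated.
The latest acceptable start time for Hiring is 2pm — holds.
The latest acceptable start time for Onboarding is 4pm — holds.
Postmortem must start at one of 3pm through 4pm (inclusive) — holds.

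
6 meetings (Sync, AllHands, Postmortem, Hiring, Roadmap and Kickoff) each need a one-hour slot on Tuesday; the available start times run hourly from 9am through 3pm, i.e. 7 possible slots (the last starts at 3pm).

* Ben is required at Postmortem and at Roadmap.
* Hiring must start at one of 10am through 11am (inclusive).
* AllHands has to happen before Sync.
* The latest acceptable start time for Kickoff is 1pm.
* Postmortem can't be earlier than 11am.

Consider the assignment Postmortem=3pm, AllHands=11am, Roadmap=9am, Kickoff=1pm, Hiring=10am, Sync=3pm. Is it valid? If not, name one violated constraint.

Valid

The latest acceptable start time for Kickoff is 1pm — holds.
Hiring must start at one of 10am through 11am (inclusive) — holds.
Postmortem can't be earlier than 11am — holds.
AllHands has to happen before Sync — holds.
Ben is required at Postmortem and at Roadmap — holds.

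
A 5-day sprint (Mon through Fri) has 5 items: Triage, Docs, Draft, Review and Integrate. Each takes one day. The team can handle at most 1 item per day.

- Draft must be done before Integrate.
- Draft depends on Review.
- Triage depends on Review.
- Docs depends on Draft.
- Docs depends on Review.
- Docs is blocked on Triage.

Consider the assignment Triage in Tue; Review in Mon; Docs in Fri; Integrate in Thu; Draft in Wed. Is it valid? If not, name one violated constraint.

Valid

Docs depends on Draft — holds.
The team can handle at most 1 item per day — holds.
Docs is blocked on Triage — holds.
Triage depends on Review — holds.
Draft depends on Review — holds.
Draft must be done before Integrate — holds.
Docs depends on Review — holds.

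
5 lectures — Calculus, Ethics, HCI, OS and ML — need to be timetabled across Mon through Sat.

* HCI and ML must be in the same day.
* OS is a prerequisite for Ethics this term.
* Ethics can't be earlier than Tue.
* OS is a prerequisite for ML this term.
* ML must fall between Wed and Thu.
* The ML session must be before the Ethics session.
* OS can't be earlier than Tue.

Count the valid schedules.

Splitting on Ethics: it can be Thu (6), Fri (18), Sat (18). Listing each branch's schedules as (Calculus, HCI, OS, ML):
Ethics=Thu: (Mon,Wed,Tue,Wed) (Tue,Wed,Tue,Wed) (Wed,Wed,Tue,Wed) (Thu,Wed,Tue,Wed) (Fri,Wed,Tue,Wed) (Sat,Wed,Tue,Wed) — 6.
Ethics=Fri: (Mon,Wed,Tue,Wed) (Mon,Thu,Tue,Thu) (Mon,Thu,Wed,Thu) (Tue,Wed,Tue,Wed) (Tue,Thu,Tue,Thu) (Tue,Thu,Wed,Thu) (Wed,Wed,Tue,Wed) (Wed,Thu,Tue,Thu) (Wed,Thu,Wed,Thu) (Thu,Wed,Tue,Wed) (Thu,Thu,Tue,Thu) (Thu,Thu,Wed,Thu) (Fri,Wed,Tue,Wed) (Fri,Thu,Tue,Thu) (Fri,Thu,Wed,Thu) (Sat,Wed,Tue,Wed) (Sat,Thu,Tue,Thu) (Sat,Thu,Wed,Thu) — 18.
Ethics=Sat: (Mon,Wed,Tue,Wed) (Mon,Thu,Tue,Thu) (Mon,Thu,Wed,Thu) (Tue,Wed,Tue,Wed) (Tue,Thu,Tue,Thu) (Tue,Thu,Wed,Thu) (Wed,Wed,Tue,Wed) (Wed,Thu,Tue,Thu) (Wed,Thu,Wed,Thu) (Thu,Wed,Tue,Wed) (Thu,Thu,Tue,Thu) (Thu,Thu,Wed,Thu) (Fri,Wed,Tue,Wed) (Fri,Thu,Tue,Thu) (Fri,Thu,Wed,Thu) (Sat,Wed,Tue,Wed) (Sat,Thu,Tue,Thu) (Sat,Thu,Wed,Thu) — 18.
Summing: 6 + 18 + 18 = 42.

42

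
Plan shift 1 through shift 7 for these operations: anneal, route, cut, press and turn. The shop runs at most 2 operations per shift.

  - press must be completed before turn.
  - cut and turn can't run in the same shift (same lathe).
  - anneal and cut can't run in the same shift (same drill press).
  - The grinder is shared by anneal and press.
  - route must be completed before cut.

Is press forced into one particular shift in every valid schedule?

No

press can be shift 1 (e.g. turn -> shift 3; cut -> shift 2; anneal -> shift 3; route -> shift 1; press -> shift 1) or shift 2 (e.g. turn=shift 3; anneal=shift 1; press=shift 2; cut=shift 2; route=shift 1).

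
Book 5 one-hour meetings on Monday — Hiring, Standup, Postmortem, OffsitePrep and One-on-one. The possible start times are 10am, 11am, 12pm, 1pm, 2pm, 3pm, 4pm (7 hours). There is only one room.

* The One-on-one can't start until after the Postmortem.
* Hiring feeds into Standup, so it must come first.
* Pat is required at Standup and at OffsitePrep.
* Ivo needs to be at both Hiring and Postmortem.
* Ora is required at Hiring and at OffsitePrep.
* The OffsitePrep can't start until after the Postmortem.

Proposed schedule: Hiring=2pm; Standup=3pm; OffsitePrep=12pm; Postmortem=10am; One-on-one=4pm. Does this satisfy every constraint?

The One-on-one can't start until after the Postmortem — holds.
Pat is required at Standup and at OffsitePrep — holds.
Hiring feeds into Standup, so it must come first — holds.
Ivo needs to be at both Hiring and Postmortem — holds.
Ora is required at Hiring and at OffsitePrep — holds.
There is only one room — holds.
The OffsitePrep can't start until after the Postmortem — holds.

Yes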